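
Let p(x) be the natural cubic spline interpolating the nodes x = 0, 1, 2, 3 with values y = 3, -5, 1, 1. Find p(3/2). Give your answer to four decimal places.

Put M_i = p'' at the i-th knot. Here h = (1, 1, 1) and Δ = (-8, 6, 0), so the interior equations h_(i-1)·M_(i-1) + 2(h_(i-1)+h_i)·M_i + h_i·M_(i+1) = 6(Δ_i − Δ_(i-1)) read
  1·M_0 + 4·M_1 + 1·M_2 = 6(Δ_1 - Δ_0) = 84
  1·M_1 + 4·M_2 + 1·M_3 = 6(Δ_2 - Δ_1) = -36
Natural end conditions: M_0 = M_3 = 0.
Solving: M_0 = 0, M_1 = 124/5, M_2 = -76/5, M_3 = 0.
On [1, 2], p(x) = -5 + 4/15·(x - 1) + 62/5·(x - 1)² - 20/3·(x - 1)³.
With (x - 1) = 1/2: p(3/2) = -13/5.

-2.6000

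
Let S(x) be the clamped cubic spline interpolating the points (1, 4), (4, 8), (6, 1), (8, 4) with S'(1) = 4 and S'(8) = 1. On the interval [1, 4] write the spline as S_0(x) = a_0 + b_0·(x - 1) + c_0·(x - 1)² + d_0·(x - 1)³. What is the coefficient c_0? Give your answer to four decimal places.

-0.3874

Write M_i for S''(x_i). With h_i = 3, 2, 2 and divided differences Δ_i = 4/3, -7/2, 3/2, the continuity of S' gives the tridiagonal system
  3·M_0 + 10·M_1 + 2·M_2 = 6(Δ_1 - Δ_0) = -29
  2·M_1 + 8·M_2 + 2·M_3 = 6(Δ_2 - Δ_1) = 30
Clamped end conditions give two more equations: 2h_0·M_0 + h_0·M_1 = 6(Δ_0 - S'(1)) = -16 and h_2·M_2 + 2h_2·M_3 = 6(S'(8) - Δ_2) = -3.
Solving the tridiagonal system: M_0 = -86/111, M_1 = -140/37, M_2 = 413/74, M_3 = -131/37.
On [1, 4], with S_0(x) = a_0 + b_0·(x - 1) + c_0·(x - 1)² + d_0·(x - 1)³: c_0 = M_0/2 = -43/111, d_0 = (M_1 - M_0)/(6h_0) = -167/999, b_0 = Δ_0 - h_0(2M_0 + M_1)/6 = 4.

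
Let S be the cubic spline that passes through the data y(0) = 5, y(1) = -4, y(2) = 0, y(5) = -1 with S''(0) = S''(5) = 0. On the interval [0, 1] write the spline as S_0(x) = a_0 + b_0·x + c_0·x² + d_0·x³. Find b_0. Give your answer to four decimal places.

-12.4946

Put M_i = S'' at the i-th knot. Here h = (1, 1, 3) and Δ = (-9, 4, -1/3), so the interior equations h_(i-1)·M_(i-1) + 2(h_(i-1)+h_i)·M_i + h_i·M_(i+1) = 6(Δ_i − Δ_(i-1)) read
  1·M_0 + 4·M_1 + 1·M_2 = 6(Δ_1 - Δ_0) = 78
  1·M_1 + 8·M_2 + 3·M_3 = 6(Δ_2 - Δ_1) = -26
Natural end conditions: M_0 = M_3 = 0.
Solving the tridiagonal system: M_0 = 0, M_1 = 650/31, M_2 = -182/31, M_3 = 0.
On [0, 1], with S_0(x) = a_0 + b_0·x + c_0·x² + d_0·x³: c_0 = M_0/2 = 0, d_0 = (M_1 - M_0)/(6h_0) = 325/93, b_0 = Δ_0 - h_0(2M_0 + M_1)/6 = -1162/93.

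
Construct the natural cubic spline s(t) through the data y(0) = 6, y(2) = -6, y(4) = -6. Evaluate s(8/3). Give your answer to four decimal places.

-7.1111

Put M_i = s'' at the i-th knot. Here h = (2, 2) and Δ = (-6, 0), so the interior equations h_(i-1)·M_(i-1) + 2(h_(i-1)+h_i)·M_i + h_i·M_(i+1) = 6(Δ_i − Δ_(i-1)) read
  2·M_0 + 8·M_1 + 2·M_2 = 6(Δ_1 - Δ_0) = 36
Natural end conditions: M_0 = M_2 = 0.
Solving the tridiagonal system: M_0 = 0, M_1 = 9/2, M_2 = 0.
On [2, 4], s(t) = -6 - 3·(t - 2) + 9/4·(t - 2)² - 3/8·(t - 2)³.
With (t - 2) = 2/3: s(8/3) = -64/9.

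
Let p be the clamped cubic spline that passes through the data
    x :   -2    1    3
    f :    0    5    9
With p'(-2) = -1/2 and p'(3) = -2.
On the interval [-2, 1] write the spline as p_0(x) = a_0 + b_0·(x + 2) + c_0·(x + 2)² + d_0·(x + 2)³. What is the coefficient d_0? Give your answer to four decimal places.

-0.0370

With M_i denoting the second derivative at x_i, h_i = 3, 2, and Δ_i = (y_(i+1) − y_i)/h_i = 5/3, 2:
  3·M_0 + 10·M_1 + 2·M_2 = 6(Δ_1 - Δ_0) = 2
Clamped end conditions give two more equations: 2h_0·M_0 + h_0·M_1 = 6(Δ_0 - p'(-2)) = 13 and h_1·M_1 + 2h_1·M_2 = 6(p'(3) - Δ_1) = -24.
Solving: M_0 = 5/3, M_1 = 1, M_2 = -13/2.
On [-2, 1], with p_0(x) = a_0 + b_0·(x + 2) + c_0·(x + 2)² + d_0·(x + 2)³: c_0 = M_0/2 = 5/6, d_0 = (M_1 - M_0)/(6h_0) = -1/27, b_0 = Δ_0 - h_0(2M_0 + M_1)/6 = -1/2.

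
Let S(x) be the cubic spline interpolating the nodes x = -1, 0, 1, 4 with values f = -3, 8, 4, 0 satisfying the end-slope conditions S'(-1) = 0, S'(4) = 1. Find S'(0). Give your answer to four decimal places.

Write m_i for S''(x_i). With h_i = 1, 1, 3 and divided differences Δ_i = 11, -4, -4/3, the continuity of S' gives the tridiagonal system
  1·m_0 + 4·m_1 + 1·m_2 = 6(Δ_1 - Δ_0) = -90
  1·m_1 + 8·m_2 + 3·m_3 = 6(Δ_2 - Δ_1) = 16
Clamped end conditions give two more equations: 2h_0·m_0 + h_0·m_1 = 6(Δ_0 - S'(-1)) = 66 and h_2·m_2 + 2h_2·m_3 = 6(S'(4) - Δ_2) = 14.
Solving: m_0 = 1496/29, m_1 = -1078/29, m_2 = 206/29, m_3 = -106/87.
On [0, 1], S'(x) = b_1 + 2c_1·x + 3d_1·x² with b_1 = Δ_1 - h_1(2m_1 + m_2)/6 = 209/29, c_1 = m_1/2 = -539/29, d_1 = (m_2 - m_1)/(6h_1) = 214/29. So S'(0) = 209/29.

7.2069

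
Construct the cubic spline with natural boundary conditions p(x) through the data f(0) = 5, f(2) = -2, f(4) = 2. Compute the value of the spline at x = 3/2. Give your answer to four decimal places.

-1.1523

Put m_i = p'' at the i-th knot. Here h = (2, 2) and Δ = (-7/2, 2), so the interior equations h_(i-1)·m_(i-1) + 2(h_(i-1)+h_i)·m_i + h_i·m_(i+1) = 6(Δ_i − Δ_(i-1)) read
  2·m_0 + 8·m_1 + 2·m_2 = 6(Δ_1 - Δ_0) = 33
Natural end conditions: m_0 = m_2 = 0.
Solving: m_0 = 0, m_1 = 33/8, m_2 = 0.
On [0, 2], p(x) = 5 - 39/8·x + 0·x² + 11/32·x³.
With x = 3/2: p(3/2) = -295/256.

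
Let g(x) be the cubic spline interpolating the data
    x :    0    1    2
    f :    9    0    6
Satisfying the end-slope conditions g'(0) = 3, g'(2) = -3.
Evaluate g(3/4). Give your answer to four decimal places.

1.8633

Put σ_i = g'' at the i-th knot. Here h = (1, 1) and Δ = (-9, 6), so the interior equations h_(i-1)·σ_(i-1) + 2(h_(i-1)+h_i)·σ_i + h_i·σ_(i+1) = 6(Δ_i − Δ_(i-1)) read
  1·σ_0 + 4·σ_1 + 1·σ_2 = 6(Δ_1 - Δ_0) = 90
Clamped end conditions give two more equations: 2h_0·σ_0 + h_0·σ_1 = 6(Δ_0 - g'(0)) = -72 and h_1·σ_1 + 2h_1·σ_2 = 6(g'(2) - Δ_1) = -54.
Hence σ_0 = -123/2, σ_1 = 51, σ_2 = -105/2.
On [0, 1], g(x) = 9 + 3·x - 123/4·x² + 75/4·x³.
With x = 3/4: g(3/4) = 477/256.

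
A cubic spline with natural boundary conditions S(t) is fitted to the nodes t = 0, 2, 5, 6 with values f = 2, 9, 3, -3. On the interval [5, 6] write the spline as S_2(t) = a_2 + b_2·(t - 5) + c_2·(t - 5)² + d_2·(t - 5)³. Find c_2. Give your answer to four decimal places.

-0.9930

Put M_i = S'' at the i-th knot. Here h = (2, 3, 1) and Δ = (7/2, -2, -6), so the interior equations h_(i-1)·M_(i-1) + 2(h_(i-1)+h_i)·M_i + h_i·M_(i+1) = 6(Δ_i − Δ_(i-1)) read
  2·M_0 + 10·M_1 + 3·M_2 = 6(Δ_1 - Δ_0) = -33
  3·M_1 + 8·M_2 + 1·M_3 = 6(Δ_2 - Δ_1) = -24
Natural end conditions: M_0 = M_3 = 0.
Forward elimination and back-substitution give M_0 = 0, M_1 = -192/71, M_2 = -141/71, M_3 = 0.
On [5, 6], with S_2(t) = a_2 + b_2·(t - 5) + c_2·(t - 5)² + d_2·(t - 5)³: c_2 = M_2/2 = -141/142, d_2 = (M_3 - M_2)/(6h_2) = 47/142, b_2 = Δ_2 - h_2(2M_2 + M_3)/6 = -379/71.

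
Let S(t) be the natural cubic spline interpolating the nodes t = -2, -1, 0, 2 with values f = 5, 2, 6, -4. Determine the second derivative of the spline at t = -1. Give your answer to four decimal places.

With M_i denoting the second derivative at x_i, h_i = 1, 1, 2, and Δ_i = (y_(i+1) − y_i)/h_i = -3, 4, -5:
  1·M_0 + 4·M_1 + 1·M_2 = 6(Δ_1 - Δ_0) = 42
  1·M_1 + 6·M_2 + 2·M_3 = 6(Δ_2 - Δ_1) = -54
Natural end conditions: M_0 = M_3 = 0.
Forward elimination and back-substitution give M_0 = 0, M_1 = 306/23, M_2 = -258/23, M_3 = 0.

13.3043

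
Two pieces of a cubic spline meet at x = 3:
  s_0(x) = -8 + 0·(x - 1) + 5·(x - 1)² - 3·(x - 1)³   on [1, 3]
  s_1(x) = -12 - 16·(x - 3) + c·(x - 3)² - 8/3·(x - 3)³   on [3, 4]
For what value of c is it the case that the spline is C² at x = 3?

s_0''(x) = 10 - 18·(x - 1), so s_0''(3) = -26. On the right, s_1''(3) = 2c, so c = -13.

-13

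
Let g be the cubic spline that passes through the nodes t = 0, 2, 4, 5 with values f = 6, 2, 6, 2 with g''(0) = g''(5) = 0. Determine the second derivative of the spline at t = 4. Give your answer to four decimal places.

-7.6364

Write m_i for g''(x_i). With h_i = 2, 2, 1 and divided differences Δ_i = -2, 2, -4, the continuity of g' gives the tridiagonal system
  2·m_0 + 8·m_1 + 2·m_2 = 6(Δ_1 - Δ_0) = 24
  2·m_1 + 6·m_2 + 1·m_3 = 6(Δ_2 - Δ_1) = -36
Natural end conditions: m_0 = m_3 = 0.
Hence m_0 = 0, m_1 = 54/11, m_2 = -84/11, m_3 = 0.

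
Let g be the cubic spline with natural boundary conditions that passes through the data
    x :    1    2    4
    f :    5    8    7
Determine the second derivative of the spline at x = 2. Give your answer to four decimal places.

-3.5000

Let σ_i = g''(x_i). Step sizes h_i = 1, 2; slopes of the chords Δ_i = (y_(i+1) - y_i)/h_i = 3, -1/2.
  1·σ_0 + 6·σ_1 + 2·σ_2 = 6(Δ_1 - Δ_0) = -21
Natural end conditions: σ_0 = σ_2 = 0.
Solving the tridiagonal system: σ_0 = 0, σ_1 = -7/2, σ_2 = 0.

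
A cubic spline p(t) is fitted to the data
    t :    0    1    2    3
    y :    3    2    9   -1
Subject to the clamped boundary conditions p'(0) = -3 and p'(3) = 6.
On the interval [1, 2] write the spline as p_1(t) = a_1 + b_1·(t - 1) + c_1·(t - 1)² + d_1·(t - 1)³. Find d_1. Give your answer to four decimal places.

Let σ_i = p''(x_i). Step sizes h_i = 1, 1, 1; slopes of the chords Δ_i = (y_(i+1) - y_i)/h_i = -1, 7, -10.
  1·σ_0 + 4·σ_1 + 1·σ_2 = 6(Δ_1 - Δ_0) = 48
  1·σ_1 + 4·σ_2 + 1·σ_3 = 6(Δ_2 - Δ_1) = -102
Clamped end conditions give two more equations: 2h_0·σ_0 + h_0·σ_1 = 6(Δ_0 - p'(0)) = 12 and h_2·σ_2 + 2h_2·σ_3 = 6(p'(3) - Δ_2) = 96.
Solving: σ_0 = -36/5, σ_1 = 132/5, σ_2 = -252/5, σ_3 = 366/5.
On [1, 2], with p_1(t) = a_1 + b_1·(t - 1) + c_1·(t - 1)² + d_1·(t - 1)³: c_1 = σ_1/2 = 66/5, d_1 = (σ_2 - σ_1)/(6h_1) = -64/5, b_1 = Δ_1 - h_1(2σ_1 + σ_2)/6 = 33/5.

-12.8000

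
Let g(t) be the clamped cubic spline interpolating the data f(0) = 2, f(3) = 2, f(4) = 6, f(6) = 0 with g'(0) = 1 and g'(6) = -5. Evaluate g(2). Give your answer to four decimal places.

With M_i denoting the second derivative at x_i, h_i = 3, 1, 2, and Δ_i = (y_(i+1) − y_i)/h_i = 0, 4, -3:
  3·M_0 + 8·M_1 + 1·M_2 = 6(Δ_1 - Δ_0) = 24
  1·M_1 + 6·M_2 + 2·M_3 = 6(Δ_2 - Δ_1) = -42
Clamped end conditions give two more equations: 2h_0·M_0 + h_0·M_1 = 6(Δ_0 - g'(0)) = -6 and h_2·M_2 + 2h_2·M_3 = 6(g'(6) - Δ_2) = -12.
Solving: M_0 = -26/7, M_1 = 38/7, M_2 = -58/7, M_3 = 8/7.
On [0, 3], g(t) = 2 + 1·t - 13/7·t² + 32/63·t³.
With t = 2: g(2) = 40/63.

0.6349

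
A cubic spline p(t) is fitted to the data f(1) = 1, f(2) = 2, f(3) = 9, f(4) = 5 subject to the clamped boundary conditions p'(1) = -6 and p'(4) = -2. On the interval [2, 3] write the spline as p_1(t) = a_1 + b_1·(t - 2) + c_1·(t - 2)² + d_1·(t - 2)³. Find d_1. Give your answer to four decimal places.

-5.8000

Let σ_i = p''(x_i). Step sizes h_i = 1, 1, 1; slopes of the chords Δ_i = (y_(i+1) - y_i)/h_i = 1, 7, -4.
  1·σ_0 + 4·σ_1 + 1·σ_2 = 6(Δ_1 - Δ_0) = 36
  1·σ_1 + 4·σ_2 + 1·σ_3 = 6(Δ_2 - Δ_1) = -66
Clamped end conditions give two more equations: 2h_0·σ_0 + h_0·σ_1 = 6(Δ_0 - p'(1)) = 42 and h_2·σ_2 + 2h_2·σ_3 = 6(p'(4) - Δ_2) = 12.
Hence σ_0 = 232/15, σ_1 = 166/15, σ_2 = -356/15, σ_3 = 268/15.
On [2, 3], with p_1(t) = a_1 + b_1·(t - 2) + c_1·(t - 2)² + d_1·(t - 2)³: c_1 = σ_1/2 = 83/15, d_1 = (σ_2 - σ_1)/(6h_1) = -29/5, b_1 = Δ_1 - h_1(2σ_1 + σ_2)/6 = 109/15.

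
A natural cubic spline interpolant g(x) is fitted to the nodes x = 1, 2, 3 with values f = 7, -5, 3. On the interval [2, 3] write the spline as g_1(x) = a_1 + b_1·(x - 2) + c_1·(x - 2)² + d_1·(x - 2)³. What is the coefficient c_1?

With σ_i denoting the second derivative at x_i, h_i = 1, 1, and Δ_i = (y_(i+1) − y_i)/h_i = -12, 8:
  1·σ_0 + 4·σ_1 + 1·σ_2 = 6(Δ_1 - Δ_0) = 120
Natural end conditions: σ_0 = σ_2 = 0.
Solving: σ_0 = 0, σ_1 = 30, σ_2 = 0.
On [2, 3], with g_1(x) = a_1 + b_1·(x - 2) + c_1·(x - 2)² + d_1·(x - 2)³: c_1 = σ_1/2 = 15, d_1 = (σ_2 - σ_1)/(6h_1) = -5, b_1 = Δ_1 - h_1(2σ_1 + σ_2)/6 = -2.

15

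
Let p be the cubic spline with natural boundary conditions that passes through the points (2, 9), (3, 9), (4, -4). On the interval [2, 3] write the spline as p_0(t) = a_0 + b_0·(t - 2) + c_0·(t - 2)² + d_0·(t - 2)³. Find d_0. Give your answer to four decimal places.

With M_i denoting the second derivative at x_i, h_i = 1, 1, and Δ_i = (y_(i+1) − y_i)/h_i = 0, -13:
  1·M_0 + 4·M_1 + 1·M_2 = 6(Δ_1 - Δ_0) = -78
Natural end conditions: M_0 = M_2 = 0.
Forward elimination and back-substitution give M_0 = 0, M_1 = -39/2, M_2 = 0.
On [2, 3], with p_0(t) = a_0 + b_0·(t - 2) + c_0·(t - 2)² + d_0·(t - 2)³: c_0 = M_0/2 = 0, d_0 = (M_1 - M_0)/(6h_0) = -13/4, b_0 = Δ_0 - h_0(2M_0 + M_1)/6 = 13/4.

-3.2500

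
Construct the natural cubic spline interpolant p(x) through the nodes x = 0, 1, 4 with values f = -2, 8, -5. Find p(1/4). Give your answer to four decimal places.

0.9199

Write m_i for p''(x_i). With h_i = 1, 3 and divided differences Δ_i = 10, -13/3, the continuity of p' gives the tridiagonal system
  1·m_0 + 8·m_1 + 3·m_2 = 6(Δ_1 - Δ_0) = -86
Natural end conditions: m_0 = m_2 = 0.
Hence m_0 = 0, m_1 = -43/4, m_2 = 0.
On [0, 1], p(x) = -2 + 283/24·x + 0·x² - 43/24·x³.
With x = 1/4: p(1/4) = 471/512.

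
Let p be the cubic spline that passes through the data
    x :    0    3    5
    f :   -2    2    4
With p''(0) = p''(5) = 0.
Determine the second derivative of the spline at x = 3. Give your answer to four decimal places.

-0.2000

Write σ_i for p''(x_i). With h_i = 3, 2 and divided differences Δ_i = 4/3, 1, the continuity of p' gives the tridiagonal system
  3·σ_0 + 10·σ_1 + 2·σ_2 = 6(Δ_1 - Δ_0) = -2
Natural end conditions: σ_0 = σ_2 = 0.
Forward elimination and back-substitution give σ_0 = 0, σ_1 = -1/5, σ_2 = 0.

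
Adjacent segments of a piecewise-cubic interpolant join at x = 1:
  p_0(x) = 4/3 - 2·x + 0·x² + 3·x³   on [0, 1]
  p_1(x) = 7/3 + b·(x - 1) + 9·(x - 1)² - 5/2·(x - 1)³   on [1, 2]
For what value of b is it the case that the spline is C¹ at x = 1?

p_0'(x) = -2 + 0·x + 9·x², so p_0'(1) = 7. On the right, p_1'(1) = b, so b = 7.

7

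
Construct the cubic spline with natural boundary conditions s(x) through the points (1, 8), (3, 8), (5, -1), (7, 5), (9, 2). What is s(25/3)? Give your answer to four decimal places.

Let m_i = s''(x_i). Step sizes h_i = 2, 2, 2, 2; slopes of the chords Δ_i = (y_(i+1) - y_i)/h_i = 0, -9/2, 3, -3/2.
  2·m_0 + 8·m_1 + 2·m_2 = 6(Δ_1 - Δ_0) = -27
  2·m_1 + 8·m_2 + 2·m_3 = 6(Δ_2 - Δ_1) = 45
  2·m_2 + 8·m_3 + 2·m_4 = 6(Δ_3 - Δ_2) = -27
Natural end conditions: m_0 = m_4 = 0.
Solving the tridiagonal system: m_0 = 0, m_1 = -153/28, m_2 = 117/14, m_3 = -153/28, m_4 = 0.
On [7, 9], s(x) = 5 + 15/7·(x - 7) - 153/56·(x - 7)² + 51/112·(x - 7)³.
With (x - 7) = 4/3: s(25/3) = 257/63.

4.0794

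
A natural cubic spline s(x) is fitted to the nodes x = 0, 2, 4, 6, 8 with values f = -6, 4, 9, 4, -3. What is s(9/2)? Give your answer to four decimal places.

Let M_i = s''(x_i). Step sizes h_i = 2, 2, 2, 2; slopes of the chords Δ_i = (y_(i+1) - y_i)/h_i = 5, 5/2, -5/2, -7/2.
  2·M_0 + 8·M_1 + 2·M_2 = 6(Δ_1 - Δ_0) = -15
  2·M_1 + 8·M_2 + 2·M_3 = 6(Δ_2 - Δ_1) = -30
  2·M_2 + 8·M_3 + 2·M_4 = 6(Δ_3 - Δ_2) = -6
Natural end conditions: M_0 = M_4 = 0.
Solving: M_0 = 0, M_1 = -111/112, M_2 = -99/28, M_3 = 15/112, M_4 = 0.
On [4, 6], s(x) = 9 - 3/16·(x - 4) - 99/56·(x - 4)² + 137/448·(x - 4)³.
With (x - 4) = 1/2: s(9/2) = 30473/3584.

8.5025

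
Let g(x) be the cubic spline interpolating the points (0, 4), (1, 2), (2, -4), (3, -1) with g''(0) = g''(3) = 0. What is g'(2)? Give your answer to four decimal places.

-2.3333

Put M_i = g'' at the i-th knot. Here h = (1, 1, 1) and Δ = (-2, -6, 3), so the interior equations h_(i-1)·M_(i-1) + 2(h_(i-1)+h_i)·M_i + h_i·M_(i+1) = 6(Δ_i − Δ_(i-1)) read
  1·M_0 + 4·M_1 + 1·M_2 = 6(Δ_1 - Δ_0) = -24
  1·M_1 + 4·M_2 + 1·M_3 = 6(Δ_2 - Δ_1) = 54
Natural end conditions: M_0 = M_3 = 0.
Forward elimination and back-substitution give M_0 = 0, M_1 = -10, M_2 = 16, M_3 = 0.
On [2, 3], g'(x) = b_2 + 2c_2·(x - 2) + 3d_2·(x - 2)² with b_2 = Δ_2 - h_2(2M_2 + M_3)/6 = -7/3, c_2 = M_2/2 = 8, d_2 = (M_3 - M_2)/(6h_2) = -8/3. So g'(2) = -7/3.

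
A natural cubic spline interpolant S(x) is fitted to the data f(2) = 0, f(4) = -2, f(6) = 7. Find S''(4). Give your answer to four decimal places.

Write M_i for S''(x_i). With h_i = 2, 2 and divided differences Δ_i = -1, 9/2, the continuity of S' gives the tridiagonal system
  2·M_0 + 8·M_1 + 2·M_2 = 6(Δ_1 - Δ_0) = 33
Natural end conditions: M_0 = M_2 = 0.
Solving the tridiagonal system: M_0 = 0, M_1 = 33/8, M_2 = 0.

4.1250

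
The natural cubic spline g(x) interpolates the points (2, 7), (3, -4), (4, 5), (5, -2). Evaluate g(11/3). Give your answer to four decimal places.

Put M_i = g'' at the i-th knot. Here h = (1, 1, 1) and Δ = (-11, 9, -7), so the interior equations h_(i-1)·M_(i-1) + 2(h_(i-1)+h_i)·M_i + h_i·M_(i+1) = 6(Δ_i − Δ_(i-1)) read
  1·M_0 + 4·M_1 + 1·M_2 = 6(Δ_1 - Δ_0) = 120
  1·M_1 + 4·M_2 + 1·M_3 = 6(Δ_2 - Δ_1) = -96
Natural end conditions: M_0 = M_3 = 0.
Hence M_0 = 0, M_1 = 192/5, M_2 = -168/5, M_3 = 0.
On [3, 4], g(x) = -4 + 9/5·(x - 3) + 96/5·(x - 3)² - 12·(x - 3)³.
With (x - 3) = 2/3: g(11/3) = 98/45.

2.1778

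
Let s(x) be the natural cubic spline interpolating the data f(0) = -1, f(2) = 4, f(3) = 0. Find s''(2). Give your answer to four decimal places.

Write m_i for s''(x_i). With h_i = 2, 1 and divided differences Δ_i = 5/2, -4, the continuity of s' gives the tridiagonal system
  2·m_0 + 6·m_1 + 1·m_2 = 6(Δ_1 - Δ_0) = -39
Natural end conditions: m_0 = m_2 = 0.
Solving: m_0 = 0, m_1 = -13/2, m_2 = 0.

-6.5000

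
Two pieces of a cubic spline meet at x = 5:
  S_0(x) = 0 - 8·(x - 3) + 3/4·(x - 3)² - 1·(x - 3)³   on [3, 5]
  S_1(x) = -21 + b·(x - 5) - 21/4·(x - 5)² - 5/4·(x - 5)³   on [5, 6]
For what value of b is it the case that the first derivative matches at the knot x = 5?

-17

S_0'(x) = -8 + 3/2·(x - 3) - 3·(x - 3)², so S_0'(5) = -17. On the right, S_1'(5) = b, so b = -17.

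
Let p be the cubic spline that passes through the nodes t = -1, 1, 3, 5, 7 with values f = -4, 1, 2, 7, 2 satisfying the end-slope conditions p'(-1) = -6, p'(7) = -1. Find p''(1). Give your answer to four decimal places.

Put m_i = p'' at the i-th knot. Here h = (2, 2, 2, 2) and Δ = (5/2, 1/2, 5/2, -5/2), so the interior equations h_(i-1)·m_(i-1) + 2(h_(i-1)+h_i)·m_i + h_i·m_(i+1) = 6(Δ_i − Δ_(i-1)) read
  2·m_0 + 8·m_1 + 2·m_2 = 6(Δ_1 - Δ_0) = -12
  2·m_1 + 8·m_2 + 2·m_3 = 6(Δ_2 - Δ_1) = 12
  2·m_2 + 8·m_3 + 2·m_4 = 6(Δ_3 - Δ_2) = -30
Clamped end conditions give two more equations: 2h_0·m_0 + h_0·m_1 = 6(Δ_0 - p'(-1)) = 51 and h_3·m_3 + 2h_3·m_4 = 6(p'(7) - Δ_3) = 9.
Solving: m_0 = 451/28, m_1 = -47/7, m_2 = 19/4, m_3 = -44/7, m_4 = 151/28.

-6.7143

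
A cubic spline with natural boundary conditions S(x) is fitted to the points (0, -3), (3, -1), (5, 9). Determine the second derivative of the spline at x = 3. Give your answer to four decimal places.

2.6000

Let M_i = S''(x_i). Step sizes h_i = 3, 2; slopes of the chords Δ_i = (y_(i+1) - y_i)/h_i = 2/3, 5.
  3·M_0 + 10·M_1 + 2·M_2 = 6(Δ_1 - Δ_0) = 26
Natural end conditions: M_0 = M_2 = 0.
Hence M_0 = 0, M_1 = 13/5, M_2 = 0.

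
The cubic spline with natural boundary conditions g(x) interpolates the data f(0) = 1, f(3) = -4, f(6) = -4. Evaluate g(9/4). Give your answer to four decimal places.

With m_i denoting the second derivative at x_i, h_i = 3, 3, and Δ_i = (y_(i+1) − y_i)/h_i = -5/3, 0:
  3·m_0 + 12·m_1 + 3·m_2 = 6(Δ_1 - Δ_0) = 10
Natural end conditions: m_0 = m_2 = 0.
Solving the tridiagonal system: m_0 = 0, m_1 = 5/6, m_2 = 0.
On [0, 3], g(x) = 1 - 25/12·x + 0·x² + 5/108·x³.
With x = 9/4: g(9/4) = -809/256.

-3.1602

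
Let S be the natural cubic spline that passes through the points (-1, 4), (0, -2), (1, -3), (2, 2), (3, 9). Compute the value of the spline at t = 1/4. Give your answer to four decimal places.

-2.8451

With m_i denoting the second derivative at x_i, h_i = 1, 1, 1, 1, and Δ_i = (y_(i+1) − y_i)/h_i = -6, -1, 5, 7:
  1·m_0 + 4·m_1 + 1·m_2 = 6(Δ_1 - Δ_0) = 30
  1·m_1 + 4·m_2 + 1·m_3 = 6(Δ_2 - Δ_1) = 36
  1·m_2 + 4·m_3 + 1·m_4 = 6(Δ_3 - Δ_2) = 12
Natural end conditions: m_0 = m_4 = 0.
Solving: m_0 = 0, m_1 = 159/28, m_2 = 51/7, m_3 = 33/28, m_4 = 0.
On [0, 1], S(t) = -2 - 115/28·t + 159/56·t² + 15/56·t³.
With t = 1/4: S(1/4) = -10197/3584.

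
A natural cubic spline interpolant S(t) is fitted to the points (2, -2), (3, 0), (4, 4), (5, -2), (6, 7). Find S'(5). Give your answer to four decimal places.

Write M_i for S''(x_i). With h_i = 1, 1, 1, 1 and divided differences Δ_i = 2, 4, -6, 9, the continuity of S' gives the tridiagonal system
  1·M_0 + 4·M_1 + 1·M_2 = 6(Δ_1 - Δ_0) = 12
  1·M_1 + 4·M_2 + 1·M_3 = 6(Δ_2 - Δ_1) = -60
  1·M_2 + 4·M_3 + 1·M_4 = 6(Δ_3 - Δ_2) = 90
Natural end conditions: M_0 = M_4 = 0.
Hence M_0 = 0, M_1 = 255/28, M_2 = -171/7, M_3 = 801/28, M_4 = 0.
On [5, 6], S'(t) = b_3 + 2c_3·(t - 5) + 3d_3·(t - 5)² with b_3 = Δ_3 - h_3(2M_3 + M_4)/6 = -15/28, c_3 = M_3/2 = 801/56, d_3 = (M_4 - M_3)/(6h_3) = -267/56. So S'(5) = -15/28.

-0.5357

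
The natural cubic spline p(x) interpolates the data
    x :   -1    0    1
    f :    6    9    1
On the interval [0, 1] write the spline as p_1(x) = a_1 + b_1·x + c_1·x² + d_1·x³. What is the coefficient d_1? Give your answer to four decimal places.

2.7500

Let M_i = p''(x_i). Step sizes h_i = 1, 1; slopes of the chords Δ_i = (y_(i+1) - y_i)/h_i = 3, -8.
  1·M_0 + 4·M_1 + 1·M_2 = 6(Δ_1 - Δ_0) = -66
Natural end conditions: M_0 = M_2 = 0.
Hence M_0 = 0, M_1 = -33/2, M_2 = 0.
On [0, 1], with p_1(x) = a_1 + b_1·x + c_1·x² + d_1·x³: c_1 = M_1/2 = -33/4, d_1 = (M_2 - M_1)/(6h_1) = 11/4, b_1 = Δ_1 - h_1(2M_1 + M_2)/6 = -5/2.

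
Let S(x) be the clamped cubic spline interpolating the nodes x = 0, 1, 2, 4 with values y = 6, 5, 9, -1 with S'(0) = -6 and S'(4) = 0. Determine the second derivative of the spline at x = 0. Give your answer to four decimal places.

10.6364

Let σ_i = S''(x_i). Step sizes h_i = 1, 1, 2; slopes of the chords Δ_i = (y_(i+1) - y_i)/h_i = -1, 4, -5.
  1·σ_0 + 4·σ_1 + 1·σ_2 = 6(Δ_1 - Δ_0) = 30
  1·σ_1 + 6·σ_2 + 2·σ_3 = 6(Δ_2 - Δ_1) = -54
Clamped end conditions give two more equations: 2h_0·σ_0 + h_0·σ_1 = 6(Δ_0 - S'(0)) = 30 and h_2·σ_2 + 2h_2·σ_3 = 6(S'(4) - Δ_2) = 30.
Solving the tridiagonal system: σ_0 = 117/11, σ_1 = 96/11, σ_2 = -171/11, σ_3 = 168/11.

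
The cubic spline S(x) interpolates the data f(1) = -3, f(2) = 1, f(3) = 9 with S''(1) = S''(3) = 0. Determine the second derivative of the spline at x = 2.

Let m_i = S''(x_i). Step sizes h_i = 1, 1; slopes of the chords Δ_i = (y_(i+1) - y_i)/h_i = 4, 8.
  1·m_0 + 4·m_1 + 1·m_2 = 6(Δ_1 - Δ_0) = 24
Natural end conditions: m_0 = m_2 = 0.
Solving the tridiagonal system: m_0 = 0, m_1 = 6, m_2 = 0.

6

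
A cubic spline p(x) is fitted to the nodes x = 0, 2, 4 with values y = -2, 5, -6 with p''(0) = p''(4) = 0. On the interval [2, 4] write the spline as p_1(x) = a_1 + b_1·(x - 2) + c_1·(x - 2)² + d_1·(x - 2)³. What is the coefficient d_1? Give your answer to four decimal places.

Let m_i = p''(x_i). Step sizes h_i = 2, 2; slopes of the chords Δ_i = (y_(i+1) - y_i)/h_i = 7/2, -11/2.
  2·m_0 + 8·m_1 + 2·m_2 = 6(Δ_1 - Δ_0) = -54
Natural end conditions: m_0 = m_2 = 0.
Solving: m_0 = 0, m_1 = -27/4, m_2 = 0.
On [2, 4], with p_1(x) = a_1 + b_1·(x - 2) + c_1·(x - 2)² + d_1·(x - 2)³: c_1 = m_1/2 = -27/8, d_1 = (m_2 - m_1)/(6h_1) = 9/16, b_1 = Δ_1 - h_1(2m_1 + m_2)/6 = -1.

0.5625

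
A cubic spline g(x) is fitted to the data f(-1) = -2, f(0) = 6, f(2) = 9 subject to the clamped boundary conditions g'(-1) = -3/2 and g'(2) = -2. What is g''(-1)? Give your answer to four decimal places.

34.8333

Let M_i = g''(x_i). Step sizes h_i = 1, 2; slopes of the chords Δ_i = (y_(i+1) - y_i)/h_i = 8, 3/2.
  1·M_0 + 6·M_1 + 2·M_2 = 6(Δ_1 - Δ_0) = -39
Clamped end conditions give two more equations: 2h_0·M_0 + h_0·M_1 = 6(Δ_0 - g'(-1)) = 57 and h_1·M_1 + 2h_1·M_2 = 6(g'(2) - Δ_1) = -21.
Solving the tridiagonal system: M_0 = 209/6, M_1 = -38/3, M_2 = 13/12.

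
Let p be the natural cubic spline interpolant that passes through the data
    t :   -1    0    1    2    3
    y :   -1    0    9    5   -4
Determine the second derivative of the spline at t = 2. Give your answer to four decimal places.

With m_i denoting the second derivative at x_i, h_i = 1, 1, 1, 1, and Δ_i = (y_(i+1) − y_i)/h_i = 1, 9, -4, -9:
  1·m_0 + 4·m_1 + 1·m_2 = 6(Δ_1 - Δ_0) = 48
  1·m_1 + 4·m_2 + 1·m_3 = 6(Δ_2 - Δ_1) = -78
  1·m_2 + 4·m_3 + 1·m_4 = 6(Δ_3 - Δ_2) = -30
Natural end conditions: m_0 = m_4 = 0.
Hence m_0 = 0, m_1 = 501/28, m_2 = -165/7, m_3 = -45/28, m_4 = 0.

-1.6071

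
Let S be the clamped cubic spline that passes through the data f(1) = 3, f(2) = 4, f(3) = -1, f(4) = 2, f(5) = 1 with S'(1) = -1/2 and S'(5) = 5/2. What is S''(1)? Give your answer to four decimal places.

13.1786

Put M_i = S'' at the i-th knot. Here h = (1, 1, 1, 1) and Δ = (1, -5, 3, -1), so the interior equations h_(i-1)·M_(i-1) + 2(h_(i-1)+h_i)·M_i + h_i·M_(i+1) = 6(Δ_i − Δ_(i-1)) read
  1·M_0 + 4·M_1 + 1·M_2 = 6(Δ_1 - Δ_0) = -36
  1·M_1 + 4·M_2 + 1·M_3 = 6(Δ_2 - Δ_1) = 48
  1·M_2 + 4·M_3 + 1·M_4 = 6(Δ_3 - Δ_2) = -24
Clamped end conditions give two more equations: 2h_0·M_0 + h_0·M_1 = 6(Δ_0 - S'(1)) = 9 and h_3·M_3 + 2h_3·M_4 = 6(S'(5) - Δ_3) = 21.
Forward elimination and back-substitution give M_0 = 369/28, M_1 = -243/14, M_2 = 81/4, M_3 = -219/14, M_4 = 513/28.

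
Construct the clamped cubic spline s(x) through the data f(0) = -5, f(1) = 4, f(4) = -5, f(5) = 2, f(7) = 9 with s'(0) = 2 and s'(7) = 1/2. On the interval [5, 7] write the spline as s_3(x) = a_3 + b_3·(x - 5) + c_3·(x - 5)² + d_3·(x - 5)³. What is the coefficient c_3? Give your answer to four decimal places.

Put M_i = s'' at the i-th knot. Here h = (1, 3, 1, 2) and Δ = (9, -3, 7, 7/2), so the interior equations h_(i-1)·M_(i-1) + 2(h_(i-1)+h_i)·M_i + h_i·M_(i+1) = 6(Δ_i − Δ_(i-1)) read
  1·M_0 + 8·M_1 + 3·M_2 = 6(Δ_1 - Δ_0) = -72
  3·M_1 + 8·M_2 + 1·M_3 = 6(Δ_2 - Δ_1) = 60
  1·M_2 + 6·M_3 + 2·M_4 = 6(Δ_3 - Δ_2) = -21
Clamped end conditions give two more equations: 2h_0·M_0 + h_0·M_1 = 6(Δ_0 - s'(0)) = 42 and h_3·M_3 + 2h_3·M_4 = 6(s'(7) - Δ_3) = -18.
Solving: M_0 = 1662/55, M_1 = -1014/55, M_2 = 166/11, M_3 = -298/55, M_4 = -197/110.
On [5, 7], with s_3(x) = a_3 + b_3·(x - 5) + c_3·(x - 5)² + d_3·(x - 5)³: c_3 = M_3/2 = -149/55, d_3 = (M_4 - M_3)/(6h_3) = 133/440, b_3 = Δ_3 - h_3(2M_3 + M_4)/6 = 424/55.

-2.7091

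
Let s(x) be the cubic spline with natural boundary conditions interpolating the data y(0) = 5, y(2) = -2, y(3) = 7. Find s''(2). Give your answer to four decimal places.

12.5000

Put m_i = s'' at the i-th knot. Here h = (2, 1) and Δ = (-7/2, 9), so the interior equations h_(i-1)·m_(i-1) + 2(h_(i-1)+h_i)·m_i + h_i·m_(i+1) = 6(Δ_i − Δ_(i-1)) read
  2·m_0 + 6·m_1 + 1·m_2 = 6(Δ_1 - Δ_0) = 75
Natural end conditions: m_0 = m_2 = 0.
Solving the tridiagonal system: m_0 = 0, m_1 = 25/2, m_2 = 0.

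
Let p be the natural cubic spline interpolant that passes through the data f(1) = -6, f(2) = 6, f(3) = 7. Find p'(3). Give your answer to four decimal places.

Write σ_i for p''(x_i). With h_i = 1, 1 and divided differences Δ_i = 12, 1, the continuity of p' gives the tridiagonal system
  1·σ_0 + 4·σ_1 + 1·σ_2 = 6(Δ_1 - Δ_0) = -66
Natural end conditions: σ_0 = σ_2 = 0.
Hence σ_0 = 0, σ_1 = -33/2, σ_2 = 0.
On [2, 3], p'(t) = b_1 + 2c_1·(t - 2) + 3d_1·(t - 2)² with b_1 = Δ_1 - h_1(2σ_1 + σ_2)/6 = 13/2, c_1 = σ_1/2 = -33/4, d_1 = (σ_2 - σ_1)/(6h_1) = 11/4. So p'(3) = -7/4.

-1.7500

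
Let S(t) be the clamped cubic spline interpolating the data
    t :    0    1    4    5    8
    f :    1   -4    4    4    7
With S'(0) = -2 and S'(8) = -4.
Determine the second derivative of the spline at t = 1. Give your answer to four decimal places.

9.8148

With M_i denoting the second derivative at x_i, h_i = 1, 3, 1, 3, and Δ_i = (y_(i+1) − y_i)/h_i = -5, 8/3, 0, 1:
  1·M_0 + 8·M_1 + 3·M_2 = 6(Δ_1 - Δ_0) = 46
  3·M_1 + 8·M_2 + 1·M_3 = 6(Δ_2 - Δ_1) = -16
  1·M_2 + 8·M_3 + 3·M_4 = 6(Δ_3 - Δ_2) = 6
Clamped end conditions give two more equations: 2h_0·M_0 + h_0·M_1 = 6(Δ_0 - S'(0)) = -18 and h_3·M_3 + 2h_3·M_4 = 6(S'(8) - Δ_3) = -30.
Hence M_0 = -751/54, M_1 = 265/27, M_2 = -335/54, M_3 = 113/27, M_4 = -383/54.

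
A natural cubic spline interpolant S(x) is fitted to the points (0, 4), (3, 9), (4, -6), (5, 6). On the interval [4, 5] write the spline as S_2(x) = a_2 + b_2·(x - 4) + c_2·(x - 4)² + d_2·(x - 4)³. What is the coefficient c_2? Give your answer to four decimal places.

22.5161

Let m_i = S''(x_i). Step sizes h_i = 3, 1, 1; slopes of the chords Δ_i = (y_(i+1) - y_i)/h_i = 5/3, -15, 12.
  3·m_0 + 8·m_1 + 1·m_2 = 6(Δ_1 - Δ_0) = -100
  1·m_1 + 4·m_2 + 1·m_3 = 6(Δ_2 - Δ_1) = 162
Natural end conditions: m_0 = m_3 = 0.
Solving the tridiagonal system: m_0 = 0, m_1 = -562/31, m_2 = 1396/31, m_3 = 0.
On [4, 5], with S_2(x) = a_2 + b_2·(x - 4) + c_2·(x - 4)² + d_2·(x - 4)³: c_2 = m_2/2 = 698/31, d_2 = (m_3 - m_2)/(6h_2) = -698/93, b_2 = Δ_2 - h_2(2m_2 + m_3)/6 = -280/93.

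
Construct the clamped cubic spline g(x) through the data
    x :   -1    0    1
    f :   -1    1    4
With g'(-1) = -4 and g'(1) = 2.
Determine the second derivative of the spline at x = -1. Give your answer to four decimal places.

Write M_i for g''(x_i). With h_i = 1, 1 and divided differences Δ_i = 2, 3, the continuity of g' gives the tridiagonal system
  1·M_0 + 4·M_1 + 1·M_2 = 6(Δ_1 - Δ_0) = 6
Clamped end conditions give two more equations: 2h_0·M_0 + h_0·M_1 = 6(Δ_0 - g'(-1)) = 36 and h_1·M_1 + 2h_1·M_2 = 6(g'(1) - Δ_1) = -6.
Solving the tridiagonal system: M_0 = 39/2, M_1 = -3, M_2 = -3/2.

19.5000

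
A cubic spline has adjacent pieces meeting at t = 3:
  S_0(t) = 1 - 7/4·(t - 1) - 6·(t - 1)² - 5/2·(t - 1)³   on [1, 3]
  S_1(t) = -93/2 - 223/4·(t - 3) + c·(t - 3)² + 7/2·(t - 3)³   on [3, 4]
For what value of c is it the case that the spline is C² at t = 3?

-21

S_0''(t) = -12 - 15·(t - 1), so S_0''(3) = -42. On the right, S_1''(3) = 2c, so c = -21.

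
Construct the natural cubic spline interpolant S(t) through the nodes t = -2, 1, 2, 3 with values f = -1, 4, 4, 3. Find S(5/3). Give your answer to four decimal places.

Put σ_i = S'' at the i-th knot. Here h = (3, 1, 1) and Δ = (5/3, 0, -1), so the interior equations h_(i-1)·σ_(i-1) + 2(h_(i-1)+h_i)·σ_i + h_i·σ_(i+1) = 6(Δ_i − Δ_(i-1)) read
  3·σ_0 + 8·σ_1 + 1·σ_2 = 6(Δ_1 - Δ_0) = -10
  1·σ_1 + 4·σ_2 + 1·σ_3 = 6(Δ_2 - Δ_1) = -6
Natural end conditions: σ_0 = σ_3 = 0.
Solving the tridiagonal system: σ_0 = 0, σ_1 = -34/31, σ_2 = -38/31, σ_3 = 0.
On [1, 2], S(t) = 4 + 53/93·(t - 1) - 17/31·(t - 1)² - 2/93·(t - 1)³.
With (t - 1) = 2/3: S(5/3) = 10370/2511.

4.1298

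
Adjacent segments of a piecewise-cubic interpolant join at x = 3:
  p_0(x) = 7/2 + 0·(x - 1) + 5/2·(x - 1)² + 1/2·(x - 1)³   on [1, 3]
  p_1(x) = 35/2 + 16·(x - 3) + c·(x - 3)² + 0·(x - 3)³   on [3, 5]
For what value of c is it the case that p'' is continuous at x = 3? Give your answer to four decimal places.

5.5000

p_0''(x) = 5 + 3·(x - 1), so p_0''(3) = 11. On the right, p_1''(3) = 2c, so c = 11/2.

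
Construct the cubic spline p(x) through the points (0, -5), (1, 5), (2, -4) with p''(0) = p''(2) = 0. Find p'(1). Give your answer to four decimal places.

0.5000

Write m_i for p''(x_i). With h_i = 1, 1 and divided differences Δ_i = 10, -9, the continuity of p' gives the tridiagonal system
  1·m_0 + 4·m_1 + 1·m_2 = 6(Δ_1 - Δ_0) = -114
Natural end conditions: m_0 = m_2 = 0.
Hence m_0 = 0, m_1 = -57/2, m_2 = 0.
On [1, 2], p'(x) = b_1 + 2c_1·(x - 1) + 3d_1·(x - 1)² with b_1 = Δ_1 - h_1(2m_1 + m_2)/6 = 1/2, c_1 = m_1/2 = -57/4, d_1 = (m_2 - m_1)/(6h_1) = 19/4. So p'(1) = 1/2.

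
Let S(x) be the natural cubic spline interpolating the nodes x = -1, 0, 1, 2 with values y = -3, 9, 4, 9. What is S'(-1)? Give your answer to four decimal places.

Put σ_i = S'' at the i-th knot. Here h = (1, 1, 1) and Δ = (12, -5, 5), so the interior equations h_(i-1)·σ_(i-1) + 2(h_(i-1)+h_i)·σ_i + h_i·σ_(i+1) = 6(Δ_i − Δ_(i-1)) read
  1·σ_0 + 4·σ_1 + 1·σ_2 = 6(Δ_1 - Δ_0) = -102
  1·σ_1 + 4·σ_2 + 1·σ_3 = 6(Δ_2 - Δ_1) = 60
Natural end conditions: σ_0 = σ_3 = 0.
Solving the tridiagonal system: σ_0 = 0, σ_1 = -156/5, σ_2 = 114/5, σ_3 = 0.
On [-1, 0], S'(x) = b_0 + 2c_0·(x + 1) + 3d_0·(x + 1)² with b_0 = Δ_0 - h_0(2σ_0 + σ_1)/6 = 86/5, c_0 = σ_0/2 = 0, d_0 = (σ_1 - σ_0)/(6h_0) = -26/5. So S'(-1) = 86/5.

17.2000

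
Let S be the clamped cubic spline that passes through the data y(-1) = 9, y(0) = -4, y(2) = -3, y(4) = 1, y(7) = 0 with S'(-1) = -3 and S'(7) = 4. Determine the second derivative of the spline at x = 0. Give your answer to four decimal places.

21.5189

Write m_i for S''(x_i). With h_i = 1, 2, 2, 3 and divided differences Δ_i = -13, 1/2, 2, -1/3, the continuity of S' gives the tridiagonal system
  1·m_0 + 6·m_1 + 2·m_2 = 6(Δ_1 - Δ_0) = 81
  2·m_1 + 8·m_2 + 2·m_3 = 6(Δ_2 - Δ_1) = 9
  2·m_2 + 10·m_3 + 3·m_4 = 6(Δ_3 - Δ_2) = -14
Clamped end conditions give two more equations: 2h_0·m_0 + h_0·m_1 = 6(Δ_0 - S'(-1)) = -60 and h_3·m_3 + 2h_3·m_4 = 6(S'(7) - Δ_3) = 26.
Hence m_0 = -8641/212, m_1 = 2281/106, m_2 = -1559/424, m_3 = -245/106, m_4 = 3491/636.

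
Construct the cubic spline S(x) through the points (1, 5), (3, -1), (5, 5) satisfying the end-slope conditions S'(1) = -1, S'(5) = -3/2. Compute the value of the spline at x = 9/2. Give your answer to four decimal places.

Let M_i = S''(x_i). Step sizes h_i = 2, 2; slopes of the chords Δ_i = (y_(i+1) - y_i)/h_i = -3, 3.
  2·M_0 + 8·M_1 + 2·M_2 = 6(Δ_1 - Δ_0) = 36
Clamped end conditions give two more equations: 2h_0·M_0 + h_0·M_1 = 6(Δ_0 - S'(1)) = -12 and h_1·M_1 + 2h_1·M_2 = 6(S'(5) - Δ_1) = -27.
Solving: M_0 = -61/8, M_1 = 37/4, M_2 = -91/8.
On [3, 5], S(x) = -1 + 5/8·(x - 3) + 37/8·(x - 3)² - 55/32·(x - 3)³.
With (x - 3) = 3/2: S(9/2) = 1163/256.

4.5430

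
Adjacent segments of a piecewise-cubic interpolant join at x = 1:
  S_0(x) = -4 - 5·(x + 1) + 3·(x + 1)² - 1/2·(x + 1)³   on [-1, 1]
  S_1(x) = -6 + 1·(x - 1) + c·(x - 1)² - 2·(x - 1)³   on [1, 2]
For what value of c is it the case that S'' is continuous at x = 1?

0

S_0''(x) = 6 - 3·(x + 1), so S_0''(1) = 0. On the right, S_1''(1) = 2c, so c = 0.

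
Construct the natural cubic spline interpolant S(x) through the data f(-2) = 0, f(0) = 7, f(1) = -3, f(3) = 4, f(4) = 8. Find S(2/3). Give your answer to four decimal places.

Let m_i = S''(x_i). Step sizes h_i = 2, 1, 2, 1; slopes of the chords Δ_i = (y_(i+1) - y_i)/h_i = 7/2, -10, 7/2, 4.
  2·m_0 + 6·m_1 + 1·m_2 = 6(Δ_1 - Δ_0) = -81
  1·m_1 + 6·m_2 + 2·m_3 = 6(Δ_2 - Δ_1) = 81
  2·m_2 + 6·m_3 + 1·m_4 = 6(Δ_3 - Δ_2) = 3
Natural end conditions: m_0 = m_4 = 0.
Forward elimination and back-substitution give m_0 = 0, m_1 = -512/31, m_2 = 561/31, m_3 = -343/62, m_4 = 0.
On [0, 1], S(x) = 7 - 1397/186·x - 256/31·x² + 1073/186·x³.
With x = 2/3: S(2/3) = 80/2511.

0.0319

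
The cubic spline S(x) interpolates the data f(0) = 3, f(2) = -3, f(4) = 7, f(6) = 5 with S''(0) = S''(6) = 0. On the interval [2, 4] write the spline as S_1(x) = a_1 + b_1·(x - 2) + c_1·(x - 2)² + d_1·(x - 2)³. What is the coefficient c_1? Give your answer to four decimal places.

With σ_i denoting the second derivative at x_i, h_i = 2, 2, 2, and Δ_i = (y_(i+1) − y_i)/h_i = -3, 5, -1:
  2·σ_0 + 8·σ_1 + 2·σ_2 = 6(Δ_1 - Δ_0) = 48
  2·σ_1 + 8·σ_2 + 2·σ_3 = 6(Δ_2 - Δ_1) = -36
Natural end conditions: σ_0 = σ_3 = 0.
Solving the tridiagonal system: σ_0 = 0, σ_1 = 38/5, σ_2 = -32/5, σ_3 = 0.
On [2, 4], with S_1(x) = a_1 + b_1·(x - 2) + c_1·(x - 2)² + d_1·(x - 2)³: c_1 = σ_1/2 = 19/5, d_1 = (σ_2 - σ_1)/(6h_1) = -7/6, b_1 = Δ_1 - h_1(2σ_1 + σ_2)/6 = 31/15.

3.8000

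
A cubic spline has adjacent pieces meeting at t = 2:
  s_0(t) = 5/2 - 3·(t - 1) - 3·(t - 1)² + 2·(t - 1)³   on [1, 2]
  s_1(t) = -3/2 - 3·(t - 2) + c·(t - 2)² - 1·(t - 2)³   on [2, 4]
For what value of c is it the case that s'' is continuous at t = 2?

3

s_0''(t) = -6 + 12·(t - 1), so s_0''(2) = 6. On the right, s_1''(2) = 2c, so c = 3.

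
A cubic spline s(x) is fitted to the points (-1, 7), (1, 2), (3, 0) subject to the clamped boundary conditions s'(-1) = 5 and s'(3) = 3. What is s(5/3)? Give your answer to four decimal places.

Write m_i for s''(x_i). With h_i = 2, 2 and divided differences Δ_i = -5/2, -1, the continuity of s' gives the tridiagonal system
  2·m_0 + 8·m_1 + 2·m_2 = 6(Δ_1 - Δ_0) = 9
Clamped end conditions give two more equations: 2h_0·m_0 + h_0·m_1 = 6(Δ_0 - s'(-1)) = -45 and h_1·m_1 + 2h_1·m_2 = 6(s'(3) - Δ_1) = 24.
Hence m_0 = -103/8, m_1 = 13/4, m_2 = 35/8.
On [1, 3], s(x) = 2 - 37/8·(x - 1) + 13/8·(x - 1)² + 3/32·(x - 1)³.
With (x - 1) = 2/3: s(5/3) = -1/3.

-0.3333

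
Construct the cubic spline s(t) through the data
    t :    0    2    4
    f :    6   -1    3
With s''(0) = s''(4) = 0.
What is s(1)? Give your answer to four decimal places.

Put M_i = s'' at the i-th knot. Here h = (2, 2) and Δ = (-7/2, 2), so the interior equations h_(i-1)·M_(i-1) + 2(h_(i-1)+h_i)·M_i + h_i·M_(i+1) = 6(Δ_i − Δ_(i-1)) read
  2·M_0 + 8·M_1 + 2·M_2 = 6(Δ_1 - Δ_0) = 33
Natural end conditions: M_0 = M_2 = 0.
Forward elimination and back-substitution give M_0 = 0, M_1 = 33/8, M_2 = 0.
On [0, 2], s(t) = 6 - 39/8·t + 0·t² + 11/32·t³.
With t = 1: s(1) = 47/32.

1.4688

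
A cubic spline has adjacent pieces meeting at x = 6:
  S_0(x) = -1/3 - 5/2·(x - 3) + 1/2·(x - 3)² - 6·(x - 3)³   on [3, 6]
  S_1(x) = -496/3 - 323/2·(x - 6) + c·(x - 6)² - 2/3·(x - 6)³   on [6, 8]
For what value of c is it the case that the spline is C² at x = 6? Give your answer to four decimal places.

-53.5000

S_0''(x) = 1 - 36·(x - 3), so S_0''(6) = -107. On the right, S_1''(6) = 2c, so c = -107/2.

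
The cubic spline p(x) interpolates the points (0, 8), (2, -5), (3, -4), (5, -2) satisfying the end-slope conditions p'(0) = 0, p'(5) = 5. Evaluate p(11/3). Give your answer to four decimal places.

-3.7500

With σ_i denoting the second derivative at x_i, h_i = 2, 1, 2, and Δ_i = (y_(i+1) − y_i)/h_i = -13/2, 1, 1:
  2·σ_0 + 6·σ_1 + 1·σ_2 = 6(Δ_1 - Δ_0) = 45
  1·σ_1 + 6·σ_2 + 2·σ_3 = 6(Δ_2 - Δ_1) = 0
Clamped end conditions give two more equations: 2h_0·σ_0 + h_0·σ_1 = 6(Δ_0 - p'(0)) = -39 and h_2·σ_2 + 2h_2·σ_3 = 6(p'(5) - Δ_2) = 24.
Forward elimination and back-substitution give σ_0 = -535/32, σ_1 = 223/16, σ_2 = -83/16, σ_3 = 275/32.
On [3, 5], p(x) = -4 + 51/32·(x - 3) - 83/32·(x - 3)² + 147/128·(x - 3)³.
With (x - 3) = 2/3: p(11/3) = -15/4.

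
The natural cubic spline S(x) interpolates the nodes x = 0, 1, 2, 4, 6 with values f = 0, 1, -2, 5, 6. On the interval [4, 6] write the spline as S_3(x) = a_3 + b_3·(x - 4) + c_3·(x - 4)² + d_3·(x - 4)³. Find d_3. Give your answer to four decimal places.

0.3839

Put σ_i = S'' at the i-th knot. Here h = (1, 1, 2, 2) and Δ = (1, -3, 7/2, 1/2), so the interior equations h_(i-1)·σ_(i-1) + 2(h_(i-1)+h_i)·σ_i + h_i·σ_(i+1) = 6(Δ_i − Δ_(i-1)) read
  1·σ_0 + 4·σ_1 + 1·σ_2 = 6(Δ_1 - Δ_0) = -24
  1·σ_1 + 6·σ_2 + 2·σ_3 = 6(Δ_2 - Δ_1) = 39
  2·σ_2 + 8·σ_3 + 2·σ_4 = 6(Δ_3 - Δ_2) = -18
Natural end conditions: σ_0 = σ_4 = 0.
Forward elimination and back-substitution give σ_0 = 0, σ_1 = -117/14, σ_2 = 66/7, σ_3 = -129/28, σ_4 = 0.
On [4, 6], with S_3(x) = a_3 + b_3·(x - 4) + c_3·(x - 4)² + d_3·(x - 4)³: c_3 = σ_3/2 = -129/56, d_3 = (σ_4 - σ_3)/(6h_3) = 43/112, b_3 = Δ_3 - h_3(2σ_3 + σ_4)/6 = 25/7.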